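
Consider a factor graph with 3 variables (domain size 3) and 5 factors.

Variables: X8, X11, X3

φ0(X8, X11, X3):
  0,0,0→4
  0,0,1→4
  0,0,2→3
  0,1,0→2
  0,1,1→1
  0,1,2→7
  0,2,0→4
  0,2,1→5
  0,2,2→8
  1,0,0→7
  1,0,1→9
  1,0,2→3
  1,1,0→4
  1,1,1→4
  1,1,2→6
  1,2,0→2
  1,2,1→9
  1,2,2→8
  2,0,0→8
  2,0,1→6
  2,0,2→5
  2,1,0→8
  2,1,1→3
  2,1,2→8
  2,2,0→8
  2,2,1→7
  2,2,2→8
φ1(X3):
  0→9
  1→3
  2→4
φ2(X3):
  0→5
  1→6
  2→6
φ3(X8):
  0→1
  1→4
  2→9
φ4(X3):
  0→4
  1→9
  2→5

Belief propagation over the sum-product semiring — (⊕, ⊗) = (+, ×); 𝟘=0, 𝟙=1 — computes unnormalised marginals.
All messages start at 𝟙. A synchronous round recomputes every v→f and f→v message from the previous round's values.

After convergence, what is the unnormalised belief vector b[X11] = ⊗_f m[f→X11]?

init: all messages = 𝟙 over 3 values
r1 m[φ0→X8] = [38, 52, 61]
r1 m[φ0→X11] = [49, 43, 59]
r1 m[φ0→X3] = [47, 48, 56]
r1 m[φ1→X3] = [9, 3, 4]
r1 m[φ2→X3] = [5, 6, 6]
r1 m[φ3→X8] = [1, 4, 9]
r1 m[φ4→X3] = [4, 9, 5]
r1 m[X8→φ0] = [1, 1, 1]
r1 m[X8→φ3] = [1, 1, 1]
r1 m[X11→φ0] = [1, 1, 1]
r1 m[X3→φ0] = [1, 1, 1]
r1 m[X3→φ1] = [1, 1, 1]
r1 m[X3→φ2] = [1, 1, 1]
r1 m[X3→φ4] = [1, 1, 1]
r2 m[φ0→X8] = [38, 52, 61]
r2 m[φ0→X11] = [49, 43, 59]
r2 m[φ0→X3] = [47, 48, 56]
r2 m[φ1→X3] = [9, 3, 4]
r2 m[φ2→X3] = [5, 6, 6]
r2 m[φ3→X8] = [1, 4, 9]
r2 m[φ4→X3] = [4, 9, 5]
r2 m[X8→φ0] = [1, 4, 9]
r2 m[X8→φ3] = [38, 52, 61]
r2 m[X11→φ0] = [1, 1, 1]
r2 m[X3→φ0] = [180, 162, 120]
r2 m[X3→φ1] = [940, 2592, 1680]
r2 m[X3→φ2] = [1692, 1296, 1120]
r2 m[X3→φ4] = [2115, 864, 1344]
r3 m[φ0→X8] = [5580, 7944, 9432]
r3 m[φ0→X11] = [41148, 35688, 45408]
r3 m[φ0→X3] = [278, 242, 275]
r3 m[φ1→X3] = [9, 3, 4]
r3 m[φ2→X3] = [5, 6, 6]
r3 m[φ3→X8] = [1, 4, 9]
r3 m[φ4→X3] = [4, 9, 5]
r3 m[X8→φ0] = [1, 4, 9]
r3 m[X8→φ3] = [38, 52, 61]
r3 m[X11→φ0] = [1, 1, 1]
r3 m[X3→φ0] = [180, 162, 120]
r3 m[X3→φ1] = [940, 2592, 1680]
r3 m[X3→φ2] = [1692, 1296, 1120]
r3 m[X3→φ4] = [2115, 864, 1344]
r4 m[φ0→X8] = [5580, 7944, 9432]
r4 m[φ0→X11] = [41148, 35688, 45408]
r4 m[φ0→X3] = [278, 242, 275]
r4 m[φ1→X3] = [9, 3, 4]
r4 m[φ2→X3] = [5, 6, 6]
r4 m[φ3→X8] = [1, 4, 9]
r4 m[φ4→X3] = [4, 9, 5]
r4 m[X8→φ0] = [1, 4, 9]
r4 m[X8→φ3] = [5580, 7944, 9432]
r4 m[X11→φ0] = [1, 1, 1]
r4 m[X3→φ0] = [180, 162, 120]
r4 m[X3→φ1] = [5560, 13068, 8250]
r4 m[X3→φ2] = [10008, 6534, 5500]
r4 m[X3→φ4] = [12510, 4356, 6600]
r5 m[φ0→X8] = [5580, 7944, 9432]
r5 m[φ0→X11] = [41148, 35688, 45408]
r5 m[φ0→X3] = [278, 242, 275]
r5 m[φ1→X3] = [9, 3, 4]
r5 m[φ2→X3] = [5, 6, 6]
r5 m[φ3→X8] = [1, 4, 9]
r5 m[φ4→X3] = [4, 9, 5]
r5 m[X8→φ0] = [1, 4, 9]
r5 m[X8→φ3] = [5580, 7944, 9432]
r5 m[X11→φ0] = [1, 1, 1]
r5 m[X3→φ0] = [180, 162, 120]
r5 m[X3→φ1] = [5560, 13068, 8250]
r5 m[X3→φ2] = [10008, 6534, 5500]
r5 m[X3→φ4] = [12510, 4356, 6600]
fixed point reached at round 5
b[X11] = ⊗ incoming = [41148, 35688, 45408]

b[X11] = [41148, 35688, 45408]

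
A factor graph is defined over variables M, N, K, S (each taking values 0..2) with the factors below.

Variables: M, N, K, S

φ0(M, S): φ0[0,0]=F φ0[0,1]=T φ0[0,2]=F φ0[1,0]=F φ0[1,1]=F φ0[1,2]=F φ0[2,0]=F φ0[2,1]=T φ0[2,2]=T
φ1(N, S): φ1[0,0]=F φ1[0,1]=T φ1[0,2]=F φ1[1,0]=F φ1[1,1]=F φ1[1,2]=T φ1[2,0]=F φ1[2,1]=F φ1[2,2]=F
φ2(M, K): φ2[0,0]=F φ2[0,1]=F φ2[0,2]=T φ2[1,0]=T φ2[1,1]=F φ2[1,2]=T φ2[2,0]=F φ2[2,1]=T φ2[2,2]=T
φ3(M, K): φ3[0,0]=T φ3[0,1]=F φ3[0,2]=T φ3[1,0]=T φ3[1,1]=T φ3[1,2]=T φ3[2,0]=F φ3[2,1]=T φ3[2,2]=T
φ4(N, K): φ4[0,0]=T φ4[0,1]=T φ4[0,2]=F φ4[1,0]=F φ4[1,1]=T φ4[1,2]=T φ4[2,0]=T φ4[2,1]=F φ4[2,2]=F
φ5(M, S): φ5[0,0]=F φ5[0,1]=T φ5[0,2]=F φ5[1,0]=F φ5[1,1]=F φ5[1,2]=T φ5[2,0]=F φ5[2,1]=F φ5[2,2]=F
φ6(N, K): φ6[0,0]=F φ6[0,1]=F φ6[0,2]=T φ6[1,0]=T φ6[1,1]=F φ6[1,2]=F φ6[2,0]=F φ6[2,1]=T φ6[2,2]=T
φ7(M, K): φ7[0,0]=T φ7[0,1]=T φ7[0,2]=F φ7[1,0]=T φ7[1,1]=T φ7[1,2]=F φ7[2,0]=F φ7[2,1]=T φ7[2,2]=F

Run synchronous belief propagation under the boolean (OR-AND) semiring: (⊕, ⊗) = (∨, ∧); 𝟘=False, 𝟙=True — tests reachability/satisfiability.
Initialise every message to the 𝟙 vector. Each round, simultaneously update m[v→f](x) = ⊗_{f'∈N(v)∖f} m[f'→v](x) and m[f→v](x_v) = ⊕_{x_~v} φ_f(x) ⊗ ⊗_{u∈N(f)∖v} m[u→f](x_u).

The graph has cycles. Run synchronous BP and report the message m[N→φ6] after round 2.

init: all messages = 𝟙 over 3 values
r1 m[φ0→M] = [T, F, T]
r1 m[φ0→S] = [F, T, T]
r1 m[φ1→N] = [T, T, F]
r1 m[φ1→S] = [F, T, T]
r1 m[φ2→M] = [T, T, T]
r1 m[φ2→K] = [T, T, T]
r1 m[φ3→M] = [T, T, T]
r1 m[φ3→K] = [T, T, T]
r1 m[φ4→N] = [T, T, T]
r1 m[φ4→K] = [T, T, T]
r1 m[φ5→M] = [T, T, F]
r1 m[φ5→S] = [F, T, T]
r1 m[φ6→N] = [T, T, T]
r1 m[φ6→K] = [T, T, T]
r1 m[φ7→M] = [T, T, T]
r1 m[φ7→K] = [T, T, F]
r1 m[M→φ0] = [T, T, T]
r1 m[M→φ2] = [T, T, T]
r1 m[M→φ3] = [T, T, T]
r1 m[M→φ5] = [T, T, T]
r1 m[M→φ7] = [T, T, T]
r1 m[N→φ1] = [T, T, T]
r1 m[N→φ4] = [T, T, T]
r1 m[N→φ6] = [T, T, T]
r1 m[K→φ2] = [T, T, T]
r1 m[K→φ3] = [T, T, T]
r1 m[K→φ4] = [T, T, T]
r1 m[K→φ6] = [T, T, T]
r1 m[K→φ7] = [T, T, T]
r1 m[S→φ0] = [T, T, T]
r1 m[S→φ1] = [T, T, T]
r1 m[S→φ5] = [T, T, T]
r2 m[φ0→M] = [T, F, T]
r2 m[φ0→S] = [F, T, T]
r2 m[φ1→N] = [T, T, F]
r2 m[φ1→S] = [F, T, T]
r2 m[φ2→M] = [T, T, T]
r2 m[φ2→K] = [T, T, T]
r2 m[φ3→M] = [T, T, T]
r2 m[φ3→K] = [T, T, T]
r2 m[φ4→N] = [T, T, T]
r2 m[φ4→K] = [T, T, T]
r2 m[φ5→M] = [T, T, F]
r2 m[φ5→S] = [F, T, T]
r2 m[φ6→N] = [T, T, T]
r2 m[φ6→K] = [T, T, T]
r2 m[φ7→M] = [T, T, T]
r2 m[φ7→K] = [T, T, F]
r2 m[M→φ0] = [T, T, F]
r2 m[M→φ2] = [T, F, F]
r2 m[M→φ3] = [T, F, F]
r2 m[M→φ5] = [T, F, T]
r2 m[M→φ7] = [T, F, F]
r2 m[N→φ1] = [T, T, T]
r2 m[N→φ4] = [T, T, F]
r2 m[N→φ6] = [T, T, F]
r2 m[K→φ2] = [T, T, F]
r2 m[K→φ3] = [T, T, F]
r2 m[K→φ4] = [T, T, F]
r2 m[K→φ6] = [T, T, F]
r2 m[K→φ7] = [T, T, T]
r2 m[S→φ0] = [F, T, T]
r2 m[S→φ1] = [F, T, T]
r2 m[S→φ5] = [F, T, T]

message @ round 2 = [T, T, F]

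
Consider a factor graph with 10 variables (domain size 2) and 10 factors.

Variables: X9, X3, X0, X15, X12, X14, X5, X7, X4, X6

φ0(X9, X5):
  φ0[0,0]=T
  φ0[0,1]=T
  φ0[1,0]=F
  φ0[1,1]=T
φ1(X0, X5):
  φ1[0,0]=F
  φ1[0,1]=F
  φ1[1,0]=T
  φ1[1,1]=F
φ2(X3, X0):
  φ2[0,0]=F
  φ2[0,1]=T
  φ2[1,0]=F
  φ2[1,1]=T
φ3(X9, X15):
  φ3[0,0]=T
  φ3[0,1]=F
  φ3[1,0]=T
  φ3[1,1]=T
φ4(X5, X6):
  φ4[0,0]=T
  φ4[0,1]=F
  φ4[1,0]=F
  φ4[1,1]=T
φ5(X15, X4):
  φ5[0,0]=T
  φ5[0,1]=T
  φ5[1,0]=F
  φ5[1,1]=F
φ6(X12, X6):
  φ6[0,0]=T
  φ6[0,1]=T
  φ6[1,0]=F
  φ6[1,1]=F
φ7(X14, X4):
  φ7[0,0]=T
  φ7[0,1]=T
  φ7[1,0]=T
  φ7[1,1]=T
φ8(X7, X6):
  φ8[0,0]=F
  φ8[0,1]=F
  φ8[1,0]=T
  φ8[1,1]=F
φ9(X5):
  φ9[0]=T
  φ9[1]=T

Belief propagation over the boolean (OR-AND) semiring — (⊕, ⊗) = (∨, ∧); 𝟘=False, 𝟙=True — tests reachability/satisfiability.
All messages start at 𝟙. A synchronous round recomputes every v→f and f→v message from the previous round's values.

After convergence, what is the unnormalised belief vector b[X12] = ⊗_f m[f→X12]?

b[X12] = [T, F]

init: all messages = 𝟙 over 2 values
r1 m[φ0→X9] = [T, T]
r1 m[φ0→X5] = [T, T]
r1 m[φ1→X0] = [F, T]
r1 m[φ1→X5] = [T, F]
r1 m[φ2→X3] = [T, T]
r1 m[φ2→X0] = [F, T]
r1 m[φ3→X9] = [T, T]
r1 m[φ3→X15] = [T, T]
r1 m[φ4→X5] = [T, T]
r1 m[φ4→X6] = [T, T]
r1 m[φ5→X15] = [T, F]
r1 m[φ5→X4] = [T, T]
r1 m[φ6→X12] = [T, F]
r1 m[φ6→X6] = [T, T]
r1 m[φ7→X14] = [T, T]
r1 m[φ7→X4] = [T, T]
r1 m[φ8→X7] = [F, T]
r1 m[φ8→X6] = [T, F]
r1 m[φ9→X5] = [T, T]
r1 m[X9→φ0] = [T, T]
r1 m[X9→φ3] = [T, T]
r1 m[X3→φ2] = [T, T]
r1 m[X0→φ1] = [T, T]
r1 m[X0→φ2] = [T, T]
r1 m[X15→φ3] = [T, T]
r1 m[X15→φ5] = [T, T]
r1 m[X12→φ6] = [T, T]
r1 m[X14→φ7] = [T, T]
r1 m[X5→φ0] = [T, T]
r1 m[X5→φ1] = [T, T]
r1 m[X5→φ4] = [T, T]
r1 m[X5→φ9] = [T, T]
r1 m[X7→φ8] = [T, T]
r1 m[X4→φ5] = [T, T]
r1 m[X4→φ7] = [T, T]
r1 m[X6→φ4] = [T, T]
r1 m[X6→φ6] = [T, T]
r1 m[X6→φ8] = [T, T]
r2 m[φ0→X9] = [T, T]
r2 m[φ0→X5] = [T, T]
r2 m[φ1→X0] = [F, T]
r2 m[φ1→X5] = [T, F]
r2 m[φ2→X3] = [T, T]
r2 m[φ2→X0] = [F, T]
r2 m[φ3→X9] = [T, T]
r2 m[φ3→X15] = [T, T]
r2 m[φ4→X5] = [T, T]
r2 m[φ4→X6] = [T, T]
r2 m[φ5→X15] = [T, F]
r2 m[φ5→X4] = [T, T]
r2 m[φ6→X12] = [T, F]
r2 m[φ6→X6] = [T, T]
r2 m[φ7→X14] = [T, T]
r2 m[φ7→X4] = [T, T]
r2 m[φ8→X7] = [F, T]
r2 m[φ8→X6] = [T, F]
r2 m[φ9→X5] = [T, T]
r2 m[X9→φ0] = [T, T]
r2 m[X9→φ3] = [T, T]
r2 m[X3→φ2] = [T, T]
r2 m[X0→φ1] = [F, T]
r2 m[X0→φ2] = [F, T]
r2 m[X15→φ3] = [T, F]
r2 m[X15→φ5] = [T, T]
r2 m[X12→φ6] = [T, T]
r2 m[X14→φ7] = [T, T]
r2 m[X5→φ0] = [T, F]
r2 m[X5→φ1] = [T, T]
r2 m[X5→φ4] = [T, F]
r2 m[X5→φ9] = [T, F]
r2 m[X7→φ8] = [T, T]
r2 m[X4→φ5] = [T, T]
r2 m[X4→φ7] = [T, T]
r2 m[X6→φ4] = [T, F]
r2 m[X6→φ6] = [T, F]
r2 m[X6→φ8] = [T, T]
r3 m[φ0→X9] = [T, F]
r3 m[φ0→X5] = [T, T]
r3 m[φ1→X0] = [F, T]
r3 m[φ1→X5] = [T, F]
r3 m[φ2→X3] = [T, T]
r3 m[φ2→X0] = [F, T]
r3 m[φ3→X9] = [T, T]
r3 m[φ3→X15] = [T, T]
r3 m[φ4→X5] = [T, F]
r3 m[φ4→X6] = [T, F]
r3 m[φ5→X15] = [T, F]
r3 m[φ5→X4] = [T, T]
r3 m[φ6→X12] = [T, F]
r3 m[φ6→X6] = [T, T]
r3 m[φ7→X14] = [T, T]
r3 m[φ7→X4] = [T, T]
r3 m[φ8→X7] = [F, T]
r3 m[φ8→X6] = [T, F]
r3 m[φ9→X5] = [T, T]
r3 m[X9→φ0] = [T, T]
r3 m[X9→φ3] = [T, T]
r3 m[X3→φ2] = [T, T]
r3 m[X0→φ1] = [F, T]
r3 m[X0→φ2] = [F, T]
r3 m[X15→φ3] = [T, F]
r3 m[X15→φ5] = [T, T]
r3 m[X12→φ6] = [T, T]
r3 m[X14→φ7] = [T, T]
r3 m[X5→φ0] = [T, F]
r3 m[X5→φ1] = [T, T]
r3 m[X5→φ4] = [T, F]
r3 m[X5→φ9] = [T, F]
r3 m[X7→φ8] = [T, T]
r3 m[X4→φ5] = [T, T]
r3 m[X4→φ7] = [T, T]
r3 m[X6→φ4] = [T, F]
r3 m[X6→φ6] = [T, F]
r3 m[X6→φ8] = [T, T]
r4 m[φ0→X9] = [T, F]
r4 m[φ0→X5] = [T, T]
r4 m[φ1→X0] = [F, T]
r4 m[φ1→X5] = [T, F]
r4 m[φ2→X3] = [T, T]
r4 m[φ2→X0] = [F, T]
r4 m[φ3→X9] = [T, T]
r4 m[φ3→X15] = [T, T]
r4 m[φ4→X5] = [T, F]
r4 m[φ4→X6] = [T, F]
r4 m[φ5→X15] = [T, F]
r4 m[φ5→X4] = [T, T]
r4 m[φ6→X12] = [T, F]
r4 m[φ6→X6] = [T, T]
r4 m[φ7→X14] = [T, T]
r4 m[φ7→X4] = [T, T]
r4 m[φ8→X7] = [F, T]
r4 m[φ8→X6] = [T, F]
r4 m[φ9→X5] = [T, T]
r4 m[X9→φ0] = [T, T]
r4 m[X9→φ3] = [T, F]
r4 m[X3→φ2] = [T, T]
r4 m[X0→φ1] = [F, T]
r4 m[X0→φ2] = [F, T]
r4 m[X15→φ3] = [T, F]
r4 m[X15→φ5] = [T, T]
r4 m[X12→φ6] = [T, T]
r4 m[X14→φ7] = [T, T]
r4 m[X5→φ0] = [T, F]
r4 m[X5→φ1] = [T, F]
r4 m[X5→φ4] = [T, F]
r4 m[X5→φ9] = [T, F]
r4 m[X7→φ8] = [T, T]
r4 m[X4→φ5] = [T, T]
r4 m[X4→φ7] = [T, T]
r4 m[X6→φ4] = [T, F]
r4 m[X6→φ6] = [T, F]
r4 m[X6→φ8] = [T, F]
r5 m[φ0→X9] = [T, F]
r5 m[φ0→X5] = [T, T]
r5 m[φ1→X0] = [F, T]
r5 m[φ1→X5] = [T, F]
r5 m[φ2→X3] = [T, T]
r5 m[φ2→X0] = [F, T]
r5 m[φ3→X9] = [T, T]
r5 m[φ3→X15] = [T, F]
r5 m[φ4→X5] = [T, F]
r5 m[φ4→X6] = [T, F]
r5 m[φ5→X15] = [T, F]
r5 m[φ5→X4] = [T, T]
r5 m[φ6→X12] = [T, F]
r5 m[φ6→X6] = [T, T]
r5 m[φ7→X14] = [T, T]
r5 m[φ7→X4] = [T, T]
r5 m[φ8→X7] = [F, T]
r5 m[φ8→X6] = [T, F]
r5 m[φ9→X5] = [T, T]
r5 m[X9→φ0] = [T, T]
r5 m[X9→φ3] = [T, F]
r5 m[X3→φ2] = [T, T]
r5 m[X0→φ1] = [F, T]
r5 m[X0→φ2] = [F, T]
r5 m[X15→φ3] = [T, F]
r5 m[X15→φ5] = [T, T]
r5 m[X12→φ6] = [T, T]
r5 m[X14→φ7] = [T, T]
r5 m[X5→φ0] = [T, F]
r5 m[X5→φ1] = [T, F]
r5 m[X5→φ4] = [T, F]
r5 m[X5→φ9] = [T, F]
r5 m[X7→φ8] = [T, T]
r5 m[X4→φ5] = [T, T]
r5 m[X4→φ7] = [T, T]
r5 m[X6→φ4] = [T, F]
r5 m[X6→φ6] = [T, F]
r5 m[X6→φ8] = [T, F]
r6 m[φ0→X9] = [T, F]
r6 m[φ0→X5] = [T, T]
r6 m[φ1→X0] = [F, T]
r6 m[φ1→X5] = [T, F]
r6 m[φ2→X3] = [T, T]
r6 m[φ2→X0] = [F, T]
r6 m[φ3→X9] = [T, T]
r6 m[φ3→X15] = [T, F]
r6 m[φ4→X5] = [T, F]
r6 m[φ4→X6] = [T, F]
r6 m[φ5→X15] = [T, F]
r6 m[φ5→X4] = [T, T]
r6 m[φ6→X12] = [T, F]
r6 m[φ6→X6] = [T, T]
r6 m[φ7→X14] = [T, T]
r6 m[φ7→X4] = [T, T]
r6 m[φ8→X7] = [F, T]
r6 m[φ8→X6] = [T, F]
r6 m[φ9→X5] = [T, T]
r6 m[X9→φ0] = [T, T]
r6 m[X9→φ3] = [T, F]
r6 m[X3→φ2] = [T, T]
r6 m[X0→φ1] = [F, T]
r6 m[X0→φ2] = [F, T]
r6 m[X15→φ3] = [T, F]
r6 m[X15→φ5] = [T, F]
r6 m[X12→φ6] = [T, T]
r6 m[X14→φ7] = [T, T]
r6 m[X5→φ0] = [T, F]
r6 m[X5→φ1] = [T, F]
r6 m[X5→φ4] = [T, F]
r6 m[X5→φ9] = [T, F]
r6 m[X7→φ8] = [T, T]
r6 m[X4→φ5] = [T, T]
r6 m[X4→φ7] = [T, T]
r6 m[X6→φ4] = [T, F]
r6 m[X6→φ6] = [T, F]
r6 m[X6→φ8] = [T, F]
r7 m[φ0→X9] = [T, F]
r7 m[φ0→X5] = [T, T]
r7 m[φ1→X0] = [F, T]
r7 m[φ1→X5] = [T, F]
r7 m[φ2→X3] = [T, T]
r7 m[φ2→X0] = [F, T]
r7 m[φ3→X9] = [T, T]
r7 m[φ3→X15] = [T, F]
r7 m[φ4→X5] = [T, F]
r7 m[φ4→X6] = [T, F]
r7 m[φ5→X15] = [T, F]
r7 m[φ5→X4] = [T, T]
r7 m[φ6→X12] = [T, F]
r7 m[φ6→X6] = [T, T]
r7 m[φ7→X14] = [T, T]
r7 m[φ7→X4] = [T, T]
r7 m[φ8→X7] = [F, T]
r7 m[φ8→X6] = [T, F]
r7 m[φ9→X5] = [T, T]
r7 m[X9→φ0] = [T, T]
r7 m[X9→φ3] = [T, F]
r7 m[X3→φ2] = [T, T]
r7 m[X0→φ1] = [F, T]
r7 m[X0→φ2] = [F, T]
r7 m[X15→φ3] = [T, F]
r7 m[X15→φ5] = [T, F]
r7 m[X12→φ6] = [T, T]
r7 m[X14→φ7] = [T, T]
r7 m[X5→φ0] = [T, F]
r7 m[X5→φ1] = [T, F]
r7 m[X5→φ4] = [T, F]
r7 m[X5→φ9] = [T, F]
r7 m[X7→φ8] = [T, T]
r7 m[X4→φ5] = [T, T]
r7 m[X4→φ7] = [T, T]
r7 m[X6→φ4] = [T, F]
r7 m[X6→φ6] = [T, F]
r7 m[X6→φ8] = [T, F]
fixed point reached at round 7
b[X12] = ⊗ incoming = [T, F]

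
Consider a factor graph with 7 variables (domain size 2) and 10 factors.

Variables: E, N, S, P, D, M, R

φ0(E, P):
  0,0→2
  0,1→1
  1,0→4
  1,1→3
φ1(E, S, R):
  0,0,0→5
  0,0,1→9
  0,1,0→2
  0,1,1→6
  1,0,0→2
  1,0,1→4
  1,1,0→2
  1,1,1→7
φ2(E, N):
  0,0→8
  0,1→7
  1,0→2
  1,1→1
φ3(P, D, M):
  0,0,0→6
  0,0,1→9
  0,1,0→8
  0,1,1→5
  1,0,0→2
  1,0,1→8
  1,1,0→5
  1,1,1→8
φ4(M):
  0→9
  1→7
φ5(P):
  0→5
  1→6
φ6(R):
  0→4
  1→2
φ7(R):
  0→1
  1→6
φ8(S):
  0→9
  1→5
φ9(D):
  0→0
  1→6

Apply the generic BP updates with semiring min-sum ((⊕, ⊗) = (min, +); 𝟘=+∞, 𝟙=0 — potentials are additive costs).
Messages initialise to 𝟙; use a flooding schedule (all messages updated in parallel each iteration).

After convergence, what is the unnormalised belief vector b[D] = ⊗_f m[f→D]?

init: all messages = 𝟙 over 2 values
r1 m[φ0→E] = [1, 3]
r1 m[φ0→P] = [2, 1]
r1 m[φ1→E] = [2, 2]
r1 m[φ1→S] = [2, 2]
r1 m[φ1→R] = [2, 4]
r1 m[φ2→E] = [7, 1]
r1 m[φ2→N] = [2, 1]
r1 m[φ3→P] = [5, 2]
r1 m[φ3→D] = [2, 5]
r1 m[φ3→M] = [2, 5]
r1 m[φ4→M] = [9, 7]
r1 m[φ5→P] = [5, 6]
r1 m[φ6→R] = [4, 2]
r1 m[φ7→R] = [1, 6]
r1 m[φ8→S] = [9, 5]
r1 m[φ9→D] = [0, 6]
r1 m[E→φ0] = [0, 0]
r1 m[E→φ1] = [0, 0]
r1 m[E→φ2] = [0, 0]
r1 m[N→φ2] = [0, 0]
r1 m[S→φ1] = [0, 0]
r1 m[S→φ8] = [0, 0]
r1 m[P→φ0] = [0, 0]
r1 m[P→φ3] = [0, 0]
r1 m[P→φ5] = [0, 0]
r1 m[D→φ3] = [0, 0]
r1 m[D→φ9] = [0, 0]
r1 m[M→φ3] = [0, 0]
r1 m[M→φ4] = [0, 0]
r1 m[R→φ1] = [0, 0]
r1 m[R→φ6] = [0, 0]
r1 m[R→φ7] = [0, 0]
r2 m[φ0→E] = [1, 3]
r2 m[φ0→P] = [2, 1]
r2 m[φ1→E] = [2, 2]
r2 m[φ1→S] = [2, 2]
r2 m[φ1→R] = [2, 4]
r2 m[φ2→E] = [7, 1]
r2 m[φ2→N] = [2, 1]
r2 m[φ3→P] = [5, 2]
r2 m[φ3→D] = [2, 5]
r2 m[φ3→M] = [2, 5]
r2 m[φ4→M] = [9, 7]
r2 m[φ5→P] = [5, 6]
r2 m[φ6→R] = [4, 2]
r2 m[φ7→R] = [1, 6]
r2 m[φ8→S] = [9, 5]
r2 m[φ9→D] = [0, 6]
r2 m[E→φ0] = [9, 3]
r2 m[E→φ1] = [8, 4]
r2 m[E→φ2] = [3, 5]
r2 m[N→φ2] = [0, 0]
r2 m[S→φ1] = [9, 5]
r2 m[S→φ8] = [2, 2]
r2 m[P→φ0] = [10, 8]
r2 m[P→φ3] = [7, 7]
r2 m[P→φ5] = [7, 3]
r2 m[D→φ3] = [0, 6]
r2 m[D→φ9] = [2, 5]
r2 m[M→φ3] = [9, 7]
r2 m[M→φ4] = [2, 5]
r2 m[R→φ1] = [5, 8]
r2 m[R→φ6] = [3, 10]
r2 m[R→φ7] = [6, 6]
r3 m[φ0→E] = [9, 11]
r3 m[φ0→P] = [7, 6]
r3 m[φ1→E] = [12, 12]
r3 m[φ1→S] = [11, 11]
r3 m[φ1→R] = [11, 16]
r3 m[φ2→E] = [7, 1]
r3 m[φ2→N] = [7, 6]
r3 m[φ3→P] = [15, 11]
r3 m[φ3→D] = [18, 19]
r3 m[φ3→M] = [9, 15]
r3 m[φ4→M] = [9, 7]
r3 m[φ5→P] = [5, 6]
r3 m[φ6→R] = [4, 2]
r3 m[φ7→R] = [1, 6]
r3 m[φ8→S] = [9, 5]
r3 m[φ9→D] = [0, 6]
r3 m[E→φ0] = [9, 3]
r3 m[E→φ1] = [8, 4]
r3 m[E→φ2] = [3, 5]
r3 m[N→φ2] = [0, 0]
r3 m[S→φ1] = [9, 5]
r3 m[S→φ8] = [2, 2]
r3 m[P→φ0] = [10, 8]
r3 m[P→φ3] = [7, 7]
r3 m[P→φ5] = [7, 3]
r3 m[D→φ3] = [0, 6]
r3 m[D→φ9] = [2, 5]
r3 m[M→φ3] = [9, 7]
r3 m[M→φ4] = [2, 5]
r3 m[R→φ1] = [5, 8]
r3 m[R→φ6] = [3, 10]
r3 m[R→φ7] = [6, 6]
r4 m[φ0→E] = [9, 11]
r4 m[φ0→P] = [7, 6]
r4 m[φ1→E] = [12, 12]
r4 m[φ1→S] = [11, 11]
r4 m[φ1→R] = [11, 16]
r4 m[φ2→E] = [7, 1]
r4 m[φ2→N] = [7, 6]
r4 m[φ3→P] = [15, 11]
r4 m[φ3→D] = [18, 19]
r4 m[φ3→M] = [9, 15]
r4 m[φ4→M] = [9, 7]
r4 m[φ5→P] = [5, 6]
r4 m[φ6→R] = [4, 2]
r4 m[φ7→R] = [1, 6]
r4 m[φ8→S] = [9, 5]
r4 m[φ9→D] = [0, 6]
r4 m[E→φ0] = [19, 13]
r4 m[E→φ1] = [16, 12]
r4 m[E→φ2] = [21, 23]
r4 m[N→φ2] = [0, 0]
r4 m[S→φ1] = [9, 5]
r4 m[S→φ8] = [11, 11]
r4 m[P→φ0] = [20, 17]
r4 m[P→φ3] = [12, 12]
r4 m[P→φ5] = [22, 17]
r4 m[D→φ3] = [0, 6]
r4 m[D→φ9] = [18, 19]
r4 m[M→φ3] = [9, 7]
r4 m[M→φ4] = [9, 15]
r4 m[R→φ1] = [5, 8]
r4 m[R→φ6] = [12, 22]
r4 m[R→φ7] = [15, 18]
r5 m[φ0→E] = [18, 20]
r5 m[φ0→P] = [17, 16]
r5 m[φ1→E] = [12, 12]
r5 m[φ1→S] = [19, 19]
r5 m[φ1→R] = [19, 24]
r5 m[φ2→E] = [7, 1]
r5 m[φ2→N] = [25, 24]
r5 m[φ3→P] = [15, 11]
r5 m[φ3→D] = [23, 24]
r5 m[φ3→M] = [14, 20]
r5 m[φ4→M] = [9, 7]
r5 m[φ5→P] = [5, 6]
r5 m[φ6→R] = [4, 2]
r5 m[φ7→R] = [1, 6]
r5 m[φ8→S] = [9, 5]
r5 m[φ9→D] = [0, 6]
r5 m[E→φ0] = [19, 13]
r5 m[E→φ1] = [16, 12]
r5 m[E→φ2] = [21, 23]
r5 m[N→φ2] = [0, 0]
r5 m[S→φ1] = [9, 5]
r5 m[S→φ8] = [11, 11]
r5 m[P→φ0] = [20, 17]
r5 m[P→φ3] = [12, 12]
r5 m[P→φ5] = [22, 17]
r5 m[D→φ3] = [0, 6]
r5 m[D→φ9] = [18, 19]
r5 m[M→φ3] = [9, 7]
r5 m[M→φ4] = [9, 15]
r5 m[R→φ1] = [5, 8]
r5 m[R→φ6] = [12, 22]
r5 m[R→φ7] = [15, 18]
r6 m[φ0→E] = [18, 20]
r6 m[φ0→P] = [17, 16]
r6 m[φ1→E] = [12, 12]
r6 m[φ1→S] = [19, 19]
r6 m[φ1→R] = [19, 24]
r6 m[φ2→E] = [7, 1]
r6 m[φ2→N] = [25, 24]
r6 m[φ3→P] = [15, 11]
r6 m[φ3→D] = [23, 24]
r6 m[φ3→M] = [14, 20]
r6 m[φ4→M] = [9, 7]
r6 m[φ5→P] = [5, 6]
r6 m[φ6→R] = [4, 2]
r6 m[φ7→R] = [1, 6]
r6 m[φ8→S] = [9, 5]
r6 m[φ9→D] = [0, 6]
r6 m[E→φ0] = [19, 13]
r6 m[E→φ1] = [25, 21]
r6 m[E→φ2] = [30, 32]
r6 m[N→φ2] = [0, 0]
r6 m[S→φ1] = [9, 5]
r6 m[S→φ8] = [19, 19]
r6 m[P→φ0] = [20, 17]
r6 m[P→φ3] = [22, 22]
r6 m[P→φ5] = [32, 27]
r6 m[D→φ3] = [0, 6]
r6 m[D→φ9] = [23, 24]
r6 m[M→φ3] = [9, 7]
r6 m[M→φ4] = [14, 20]
r6 m[R→φ1] = [5, 8]
r6 m[R→φ6] = [20, 30]
r6 m[R→φ7] = [23, 26]
r7 m[φ0→E] = [18, 20]
r7 m[φ0→P] = [17, 16]
r7 m[φ1→E] = [12, 12]
r7 m[φ1→S] = [28, 28]
r7 m[φ1→R] = [28, 33]
r7 m[φ2→E] = [7, 1]
r7 m[φ2→N] = [34, 33]
r7 m[φ3→P] = [15, 11]
r7 m[φ3→D] = [33, 34]
r7 m[φ3→M] = [24, 30]
r7 m[φ4→M] = [9, 7]
r7 m[φ5→P] = [5, 6]
r7 m[φ6→R] = [4, 2]
r7 m[φ7→R] = [1, 6]
r7 m[φ8→S] = [9, 5]
r7 m[φ9→D] = [0, 6]
r7 m[E→φ0] = [19, 13]
r7 m[E→φ1] = [25, 21]
r7 m[E→φ2] = [30, 32]
r7 m[N→φ2] = [0, 0]
r7 m[S→φ1] = [9, 5]
r7 m[S→φ8] = [19, 19]
r7 m[P→φ0] = [20, 17]
r7 m[P→φ3] = [22, 22]
r7 m[P→φ5] = [32, 27]
r7 m[D→φ3] = [0, 6]
r7 m[D→φ9] = [23, 24]
r7 m[M→φ3] = [9, 7]
r7 m[M→φ4] = [14, 20]
r7 m[R→φ1] = [5, 8]
r7 m[R→φ6] = [20, 30]
r7 m[R→φ7] = [23, 26]
r8 m[φ0→E] = [18, 20]
r8 m[φ0→P] = [17, 16]
r8 m[φ1→E] = [12, 12]
r8 m[φ1→S] = [28, 28]
r8 m[φ1→R] = [28, 33]
r8 m[φ2→E] = [7, 1]
r8 m[φ2→N] = [34, 33]
r8 m[φ3→P] = [15, 11]
r8 m[φ3→D] = [33, 34]
r8 m[φ3→M] = [24, 30]
r8 m[φ4→M] = [9, 7]
r8 m[φ5→P] = [5, 6]
r8 m[φ6→R] = [4, 2]
r8 m[φ7→R] = [1, 6]
r8 m[φ8→S] = [9, 5]
r8 m[φ9→D] = [0, 6]
r8 m[E→φ0] = [19, 13]
r8 m[E→φ1] = [25, 21]
r8 m[E→φ2] = [30, 32]
r8 m[N→φ2] = [0, 0]
r8 m[S→φ1] = [9, 5]
r8 m[S→φ8] = [28, 28]
r8 m[P→φ0] = [20, 17]
r8 m[P→φ3] = [22, 22]
r8 m[P→φ5] = [32, 27]
r8 m[D→φ3] = [0, 6]
r8 m[D→φ9] = [33, 34]
r8 m[M→φ3] = [9, 7]
r8 m[M→φ4] = [24, 30]
r8 m[R→φ1] = [5, 8]
r8 m[R→φ6] = [29, 39]
r8 m[R→φ7] = [32, 35]
r9 m[φ0→E] = [18, 20]
r9 m[φ0→P] = [17, 16]
r9 m[φ1→E] = [12, 12]
r9 m[φ1→S] = [28, 28]
r9 m[φ1→R] = [28, 33]
r9 m[φ2→E] = [7, 1]
r9 m[φ2→N] = [34, 33]
r9 m[φ3→P] = [15, 11]
r9 m[φ3→D] = [33, 34]
r9 m[φ3→M] = [24, 30]
r9 m[φ4→M] = [9, 7]
r9 m[φ5→P] = [5, 6]
r9 m[φ6→R] = [4, 2]
r9 m[φ7→R] = [1, 6]
r9 m[φ8→S] = [9, 5]
r9 m[φ9→D] = [0, 6]
r9 m[E→φ0] = [19, 13]
r9 m[E→φ1] = [25, 21]
r9 m[E→φ2] = [30, 32]
r9 m[N→φ2] = [0, 0]
r9 m[S→φ1] = [9, 5]
r9 m[S→φ8] = [28, 28]
r9 m[P→φ0] = [20, 17]
r9 m[P→φ3] = [22, 22]
r9 m[P→φ5] = [32, 27]
r9 m[D→φ3] = [0, 6]
r9 m[D→φ9] = [33, 34]
r9 m[M→φ3] = [9, 7]
r9 m[M→φ4] = [24, 30]
r9 m[R→φ1] = [5, 8]
r9 m[R→φ6] = [29, 39]
r9 m[R→φ7] = [32, 35]
fixed point reached at round 9
b[D] = ⊗ incoming = [33, 40]

b[D] = [33, 40]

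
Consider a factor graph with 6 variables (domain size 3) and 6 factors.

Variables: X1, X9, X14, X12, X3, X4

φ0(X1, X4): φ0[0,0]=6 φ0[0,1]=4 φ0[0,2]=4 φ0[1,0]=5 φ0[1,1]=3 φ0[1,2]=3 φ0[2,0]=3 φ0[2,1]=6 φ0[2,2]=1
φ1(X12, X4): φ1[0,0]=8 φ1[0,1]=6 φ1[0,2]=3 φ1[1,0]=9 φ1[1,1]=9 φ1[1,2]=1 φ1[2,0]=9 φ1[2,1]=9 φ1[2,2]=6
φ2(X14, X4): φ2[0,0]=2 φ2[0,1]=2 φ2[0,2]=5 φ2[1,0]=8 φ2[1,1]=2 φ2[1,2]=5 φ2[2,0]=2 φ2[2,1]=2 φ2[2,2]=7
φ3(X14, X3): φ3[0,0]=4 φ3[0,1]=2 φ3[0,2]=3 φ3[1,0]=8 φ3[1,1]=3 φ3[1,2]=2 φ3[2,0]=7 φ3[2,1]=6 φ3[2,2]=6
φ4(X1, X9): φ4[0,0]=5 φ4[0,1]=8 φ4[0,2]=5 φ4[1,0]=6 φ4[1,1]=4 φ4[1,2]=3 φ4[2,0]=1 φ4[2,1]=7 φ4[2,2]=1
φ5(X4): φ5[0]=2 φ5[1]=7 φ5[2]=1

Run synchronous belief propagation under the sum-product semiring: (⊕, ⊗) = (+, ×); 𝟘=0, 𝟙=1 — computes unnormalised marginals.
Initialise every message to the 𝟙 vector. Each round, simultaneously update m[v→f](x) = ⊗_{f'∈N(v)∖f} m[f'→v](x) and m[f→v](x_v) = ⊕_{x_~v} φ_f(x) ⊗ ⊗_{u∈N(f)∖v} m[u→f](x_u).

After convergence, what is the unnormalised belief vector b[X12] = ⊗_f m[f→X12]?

b[X12] = [1167740, 1457550, 1603350]

init: all messages = 𝟙 over 3 values
r1 m[φ0→X1] = [14, 11, 10]
r1 m[φ0→X4] = [14, 13, 8]
r1 m[φ1→X12] = [17, 19, 24]
r1 m[φ1→X4] = [26, 24, 10]
r1 m[φ2→X14] = [9, 15, 11]
r1 m[φ2→X4] = [12, 6, 17]
r1 m[φ3→X14] = [9, 13, 19]
r1 m[φ3→X3] = [19, 11, 11]
r1 m[φ4→X1] = [18, 13, 9]
r1 m[φ4→X9] = [12, 19, 9]
r1 m[φ5→X4] = [2, 7, 1]
r1 m[X1→φ0] = [1, 1, 1]
r1 m[X1→φ4] = [1, 1, 1]
r1 m[X9→φ4] = [1, 1, 1]
r1 m[X14→φ2] = [1, 1, 1]
r1 m[X14→φ3] = [1, 1, 1]
r1 m[X12→φ1] = [1, 1, 1]
r1 m[X3→φ3] = [1, 1, 1]
r1 m[X4→φ0] = [1, 1, 1]
r1 m[X4→φ1] = [1, 1, 1]
r1 m[X4→φ2] = [1, 1, 1]
r1 m[X4→φ5] = [1, 1, 1]
r2 m[φ0→X1] = [14, 11, 10]
r2 m[φ0→X4] = [14, 13, 8]
r2 m[φ1→X12] = [17, 19, 24]
r2 m[φ1→X4] = [26, 24, 10]
r2 m[φ2→X14] = [9, 15, 11]
r2 m[φ2→X4] = [12, 6, 17]
r2 m[φ3→X14] = [9, 13, 19]
r2 m[φ3→X3] = [19, 11, 11]
r2 m[φ4→X1] = [18, 13, 9]
r2 m[φ4→X9] = [12, 19, 9]
r2 m[φ5→X4] = [2, 7, 1]
r2 m[X1→φ0] = [18, 13, 9]
r2 m[X1→φ4] = [14, 11, 10]
r2 m[X9→φ4] = [1, 1, 1]
r2 m[X14→φ2] = [9, 13, 19]
r2 m[X14→φ3] = [9, 15, 11]
r2 m[X12→φ1] = [1, 1, 1]
r2 m[X3→φ3] = [1, 1, 1]
r2 m[X4→φ0] = [624, 1008, 170]
r2 m[X4→φ1] = [336, 546, 136]
r2 m[X4→φ2] = [728, 2184, 80]
r2 m[X4→φ5] = [4368, 1872, 1360]
r3 m[φ0→X1] = [8456, 6654, 8090]
r3 m[φ0→X4] = [200, 165, 120]
r3 m[φ1→X12] = [6372, 8074, 8754]
r3 m[φ1→X4] = [26, 24, 10]
r3 m[φ2→X14] = [6224, 10592, 6384]
r3 m[φ2→X4] = [160, 82, 243]
r3 m[φ3→X14] = [9, 13, 19]
r3 m[φ3→X3] = [233, 129, 123]
r3 m[φ4→X1] = [18, 13, 9]
r3 m[φ4→X9] = [146, 226, 113]
r3 m[φ5→X4] = [2, 7, 1]
r3 m[X1→φ0] = [18, 13, 9]
r3 m[X1→φ4] = [14, 11, 10]
r3 m[X9→φ4] = [1, 1, 1]
r3 m[X14→φ2] = [9, 13, 19]
r3 m[X14→φ3] = [9, 15, 11]
r3 m[X12→φ1] = [1, 1, 1]
r3 m[X3→φ3] = [1, 1, 1]
r3 m[X4→φ0] = [624, 1008, 170]
r3 m[X4→φ1] = [336, 546, 136]
r3 m[X4→φ2] = [728, 2184, 80]
r3 m[X4→φ5] = [4368, 1872, 1360]
r4 m[φ0→X1] = [8456, 6654, 8090]
r4 m[φ0→X4] = [200, 165, 120]
r4 m[φ1→X12] = [6372, 8074, 8754]
r4 m[φ1→X4] = [26, 24, 10]
r4 m[φ2→X14] = [6224, 10592, 6384]
r4 m[φ2→X4] = [160, 82, 243]
r4 m[φ3→X14] = [9, 13, 19]
r4 m[φ3→X3] = [233, 129, 123]
r4 m[φ4→X1] = [18, 13, 9]
r4 m[φ4→X9] = [146, 226, 113]
r4 m[φ5→X4] = [2, 7, 1]
r4 m[X1→φ0] = [18, 13, 9]
r4 m[X1→φ4] = [8456, 6654, 8090]
r4 m[X9→φ4] = [1, 1, 1]
r4 m[X14→φ2] = [9, 13, 19]
r4 m[X14→φ3] = [6224, 10592, 6384]
r4 m[X12→φ1] = [1, 1, 1]
r4 m[X3→φ3] = [1, 1, 1]
r4 m[X4→φ0] = [8320, 13776, 2430]
r4 m[X4→φ1] = [64000, 94710, 29160]
r4 m[X4→φ2] = [10400, 27720, 1200]
r4 m[X4→φ5] = [832000, 324720, 291600]
r5 m[φ0→X1] = [114744, 90218, 110046]
r5 m[φ0→X4] = [200, 165, 120]
r5 m[φ1→X12] = [1167740, 1457550, 1603350]
r5 m[φ1→X4] = [26, 24, 10]
r5 m[φ2→X14] = [82240, 144640, 84640]
r5 m[φ2→X4] = [160, 82, 243]
r5 m[φ3→X14] = [9, 13, 19]
r5 m[φ3→X3] = [154320, 82528, 78160]
r5 m[φ4→X1] = [18, 13, 9]
r5 m[φ4→X9] = [90294, 150894, 70332]
r5 m[φ5→X4] = [2, 7, 1]
r5 m[X1→φ0] = [18, 13, 9]
r5 m[X1→φ4] = [8456, 6654, 8090]
r5 m[X9→φ4] = [1, 1, 1]
r5 m[X14→φ2] = [9, 13, 19]
r5 m[X14→φ3] = [6224, 10592, 6384]
r5 m[X12→φ1] = [1, 1, 1]
r5 m[X3→φ3] = [1, 1, 1]
r5 m[X4→φ0] = [8320, 13776, 2430]
r5 m[X4→φ1] = [64000, 94710, 29160]
r5 m[X4→φ2] = [10400, 27720, 1200]
r5 m[X4→φ5] = [832000, 324720, 291600]
r6 m[φ0→X1] = [114744, 90218, 110046]
r6 m[φ0→X4] = [200, 165, 120]
r6 m[φ1→X12] = [1167740, 1457550, 1603350]
r6 m[φ1→X4] = [26, 24, 10]
r6 m[φ2→X14] = [82240, 144640, 84640]
r6 m[φ2→X4] = [160, 82, 243]
r6 m[φ3→X14] = [9, 13, 19]
r6 m[φ3→X3] = [154320, 82528, 78160]
r6 m[φ4→X1] = [18, 13, 9]
r6 m[φ4→X9] = [90294, 150894, 70332]
r6 m[φ5→X4] = [2, 7, 1]
r6 m[X1→φ0] = [18, 13, 9]
r6 m[X1→φ4] = [114744, 90218, 110046]
r6 m[X9→φ4] = [1, 1, 1]
r6 m[X14→φ2] = [9, 13, 19]
r6 m[X14→φ3] = [82240, 144640, 84640]
r6 m[X12→φ1] = [1, 1, 1]
r6 m[X3→φ3] = [1, 1, 1]
r6 m[X4→φ0] = [8320, 13776, 2430]
r6 m[X4→φ1] = [64000, 94710, 29160]
r6 m[X4→φ2] = [10400, 27720, 1200]
r6 m[X4→φ5] = [832000, 324720, 291600]
r7 m[φ0→X1] = [114744, 90218, 110046]
r7 m[φ0→X4] = [200, 165, 120]
r7 m[φ1→X12] = [1167740, 1457550, 1603350]
r7 m[φ1→X4] = [26, 24, 10]
r7 m[φ2→X14] = [82240, 144640, 84640]
r7 m[φ2→X4] = [160, 82, 243]
r7 m[φ3→X14] = [9, 13, 19]
r7 m[φ3→X3] = [2078560, 1106240, 1043840]
r7 m[φ4→X1] = [18, 13, 9]
r7 m[φ4→X9] = [1225074, 2049146, 954420]
r7 m[φ5→X4] = [2, 7, 1]
r7 m[X1→φ0] = [18, 13, 9]
r7 m[X1→φ4] = [114744, 90218, 110046]
r7 m[X9→φ4] = [1, 1, 1]
r7 m[X14→φ2] = [9, 13, 19]
r7 m[X14→φ3] = [82240, 144640, 84640]
r7 m[X12→φ1] = [1, 1, 1]
r7 m[X3→φ3] = [1, 1, 1]
r7 m[X4→φ0] = [8320, 13776, 2430]
r7 m[X4→φ1] = [64000, 94710, 29160]
r7 m[X4→φ2] = [10400, 27720, 1200]
r7 m[X4→φ5] = [832000, 324720, 291600]
r8 m[φ0→X1] = [114744, 90218, 110046]
r8 m[φ0→X4] = [200, 165, 120]
r8 m[φ1→X12] = [1167740, 1457550, 1603350]
r8 m[φ1→X4] = [26, 24, 10]
r8 m[φ2→X14] = [82240, 144640, 84640]
r8 m[φ2→X4] = [160, 82, 243]
r8 m[φ3→X14] = [9, 13, 19]
r8 m[φ3→X3] = [2078560, 1106240, 1043840]
r8 m[φ4→X1] = [18, 13, 9]
r8 m[φ4→X9] = [1225074, 2049146, 954420]
r8 m[φ5→X4] = [2, 7, 1]
r8 m[X1→φ0] = [18, 13, 9]
r8 m[X1→φ4] = [114744, 90218, 110046]
r8 m[X9→φ4] = [1, 1, 1]
r8 m[X14→φ2] = [9, 13, 19]
r8 m[X14→φ3] = [82240, 144640, 84640]
r8 m[X12→φ1] = [1, 1, 1]
r8 m[X3→φ3] = [1, 1, 1]
r8 m[X4→φ0] = [8320, 13776, 2430]
r8 m[X4→φ1] = [64000, 94710, 29160]
r8 m[X4→φ2] = [10400, 27720, 1200]
r8 m[X4→φ5] = [832000, 324720, 291600]
fixed point reached at round 8
b[X12] = ⊗ incoming = [1167740, 1457550, 1603350]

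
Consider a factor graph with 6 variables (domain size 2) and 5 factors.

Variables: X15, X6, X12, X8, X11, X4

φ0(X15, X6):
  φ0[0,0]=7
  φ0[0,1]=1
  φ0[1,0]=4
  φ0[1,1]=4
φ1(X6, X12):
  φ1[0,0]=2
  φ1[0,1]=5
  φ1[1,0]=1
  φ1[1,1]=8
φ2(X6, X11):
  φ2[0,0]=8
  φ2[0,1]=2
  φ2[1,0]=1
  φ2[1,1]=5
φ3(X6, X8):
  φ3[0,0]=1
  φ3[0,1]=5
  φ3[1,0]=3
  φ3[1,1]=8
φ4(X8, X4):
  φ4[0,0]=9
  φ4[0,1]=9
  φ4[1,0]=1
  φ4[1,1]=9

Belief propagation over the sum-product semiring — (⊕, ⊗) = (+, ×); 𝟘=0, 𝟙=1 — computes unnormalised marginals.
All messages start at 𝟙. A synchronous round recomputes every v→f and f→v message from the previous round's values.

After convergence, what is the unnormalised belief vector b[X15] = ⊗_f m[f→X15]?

b[X15] = [40556, 47984]

init: all messages = 𝟙 over 2 values
r1 m[φ0→X15] = [8, 8]
r1 m[φ0→X6] = [11, 5]
r1 m[φ1→X6] = [7, 9]
r1 m[φ1→X12] = [3, 13]
r1 m[φ2→X6] = [10, 6]
r1 m[φ2→X11] = [9, 7]
r1 m[φ3→X6] = [6, 11]
r1 m[φ3→X8] = [4, 13]
r1 m[φ4→X8] = [18, 10]
r1 m[φ4→X4] = [10, 18]
r1 m[X15→φ0] = [1, 1]
r1 m[X6→φ0] = [1, 1]
r1 m[X6→φ1] = [1, 1]
r1 m[X6→φ2] = [1, 1]
r1 m[X6→φ3] = [1, 1]
r1 m[X12→φ1] = [1, 1]
r1 m[X8→φ3] = [1, 1]
r1 m[X8→φ4] = [1, 1]
r1 m[X11→φ2] = [1, 1]
r1 m[X4→φ4] = [1, 1]
r2 m[φ0→X15] = [8, 8]
r2 m[φ0→X6] = [11, 5]
r2 m[φ1→X6] = [7, 9]
r2 m[φ1→X12] = [3, 13]
r2 m[φ2→X6] = [10, 6]
r2 m[φ2→X11] = [9, 7]
r2 m[φ3→X6] = [6, 11]
r2 m[φ3→X8] = [4, 13]
r2 m[φ4→X8] = [18, 10]
r2 m[φ4→X4] = [10, 18]
r2 m[X15→φ0] = [1, 1]
r2 m[X6→φ0] = [420, 594]
r2 m[X6→φ1] = [660, 330]
r2 m[X6→φ2] = [462, 495]
r2 m[X6→φ3] = [770, 270]
r2 m[X12→φ1] = [1, 1]
r2 m[X8→φ3] = [18, 10]
r2 m[X8→φ4] = [4, 13]
r2 m[X11→φ2] = [1, 1]
r2 m[X4→φ4] = [1, 1]
r3 m[φ0→X15] = [3534, 4056]
r3 m[φ0→X6] = [11, 5]
r3 m[φ1→X6] = [7, 9]
r3 m[φ1→X12] = [1650, 5940]
r3 m[φ2→X6] = [10, 6]
r3 m[φ2→X11] = [4191, 3399]
r3 m[φ3→X6] = [68, 134]
r3 m[φ3→X8] = [1580, 6010]
r3 m[φ4→X8] = [18, 10]
r3 m[φ4→X4] = [49, 153]
r3 m[X15→φ0] = [1, 1]
r3 m[X6→φ0] = [420, 594]
r3 m[X6→φ1] = [660, 330]
r3 m[X6→φ2] = [462, 495]
r3 m[X6→φ3] = [770, 270]
r3 m[X12→φ1] = [1, 1]
r3 m[X8→φ3] = [18, 10]
r3 m[X8→φ4] = [4, 13]
r3 m[X11→φ2] = [1, 1]
r3 m[X4→φ4] = [1, 1]
r4 m[φ0→X15] = [3534, 4056]
r4 m[φ0→X6] = [11, 5]
r4 m[φ1→X6] = [7, 9]
r4 m[φ1→X12] = [1650, 5940]
r4 m[φ2→X6] = [10, 6]
r4 m[φ2→X11] = [4191, 3399]
r4 m[φ3→X6] = [68, 134]
r4 m[φ3→X8] = [1580, 6010]
r4 m[φ4→X8] = [18, 10]
r4 m[φ4→X4] = [49, 153]
r4 m[X15→φ0] = [1, 1]
r4 m[X6→φ0] = [4760, 7236]
r4 m[X6→φ1] = [7480, 4020]
r4 m[X6→φ2] = [5236, 6030]
r4 m[X6→φ3] = [770, 270]
r4 m[X12→φ1] = [1, 1]
r4 m[X8→φ3] = [18, 10]
r4 m[X8→φ4] = [1580, 6010]
r4 m[X11→φ2] = [1, 1]
r4 m[X4→φ4] = [1, 1]
r5 m[φ0→X15] = [40556, 47984]
r5 m[φ0→X6] = [11, 5]
r5 m[φ1→X6] = [7, 9]
r5 m[φ1→X12] = [18980, 69560]
r5 m[φ2→X6] = [10, 6]
r5 m[φ2→X11] = [47918, 40622]
r5 m[φ3→X6] = [68, 134]
r5 m[φ3→X8] = [1580, 6010]
r5 m[φ4→X8] = [18, 10]
r5 m[φ4→X4] = [20230, 68310]
r5 m[X15→φ0] = [1, 1]
r5 m[X6→φ0] = [4760, 7236]
r5 m[X6→φ1] = [7480, 4020]
r5 m[X6→φ2] = [5236, 6030]
r5 m[X6→φ3] = [770, 270]
r5 m[X12→φ1] = [1, 1]
r5 m[X8→φ3] = [18, 10]
r5 m[X8→φ4] = [1580, 6010]
r5 m[X11→φ2] = [1, 1]
r5 m[X4→φ4] = [1, 1]
r6 m[φ0→X15] = [40556, 47984]
r6 m[φ0→X6] = [11, 5]
r6 m[φ1→X6] = [7, 9]
r6 m[φ1→X12] = [18980, 69560]
r6 m[φ2→X6] = [10, 6]
r6 m[φ2→X11] = [47918, 40622]
r6 m[φ3→X6] = [68, 134]
r6 m[φ3→X8] = [1580, 6010]
r6 m[φ4→X8] = [18, 10]
r6 m[φ4→X4] = [20230, 68310]
r6 m[X15→φ0] = [1, 1]
r6 m[X6→φ0] = [4760, 7236]
r6 m[X6→φ1] = [7480, 4020]
r6 m[X6→φ2] = [5236, 6030]
r6 m[X6→φ3] = [770, 270]
r6 m[X12→φ1] = [1, 1]
r6 m[X8→φ3] = [18, 10]
r6 m[X8→φ4] = [1580, 6010]
r6 m[X11→φ2] = [1, 1]
r6 m[X4→φ4] = [1, 1]
fixed point reached at round 6
b[X15] = ⊗ incoming = [40556, 47984]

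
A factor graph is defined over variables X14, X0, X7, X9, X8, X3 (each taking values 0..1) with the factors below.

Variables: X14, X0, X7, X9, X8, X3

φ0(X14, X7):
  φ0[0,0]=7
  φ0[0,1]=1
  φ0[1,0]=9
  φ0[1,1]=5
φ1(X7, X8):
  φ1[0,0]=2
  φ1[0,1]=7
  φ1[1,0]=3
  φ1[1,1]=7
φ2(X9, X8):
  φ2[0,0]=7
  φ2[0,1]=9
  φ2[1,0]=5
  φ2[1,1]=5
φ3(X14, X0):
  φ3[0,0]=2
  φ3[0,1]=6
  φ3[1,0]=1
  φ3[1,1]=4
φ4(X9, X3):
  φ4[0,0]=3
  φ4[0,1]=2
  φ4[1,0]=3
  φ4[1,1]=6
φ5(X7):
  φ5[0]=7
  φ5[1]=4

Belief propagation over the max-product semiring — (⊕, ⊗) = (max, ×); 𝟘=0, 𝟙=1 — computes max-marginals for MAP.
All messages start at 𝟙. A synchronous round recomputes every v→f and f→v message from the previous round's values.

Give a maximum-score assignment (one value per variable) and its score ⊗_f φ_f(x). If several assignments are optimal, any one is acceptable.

init: all messages = 𝟙 over 2 values
r1 m[φ0→X14] = [7, 9]
r1 m[φ0→X7] = [9, 5]
r1 m[φ1→X7] = [7, 7]
r1 m[φ1→X8] = [3, 7]
r1 m[φ2→X9] = [9, 5]
r1 m[φ2→X8] = [7, 9]
r1 m[φ3→X14] = [6, 4]
r1 m[φ3→X0] = [2, 6]
r1 m[φ4→X9] = [3, 6]
r1 m[φ4→X3] = [3, 6]
r1 m[φ5→X7] = [7, 4]
r1 m[X14→φ0] = [1, 1]
r1 m[X14→φ3] = [1, 1]
r1 m[X0→φ3] = [1, 1]
r1 m[X7→φ0] = [1, 1]
r1 m[X7→φ1] = [1, 1]
r1 m[X7→φ5] = [1, 1]
r1 m[X9→φ2] = [1, 1]
r1 m[X9→φ4] = [1, 1]
r1 m[X8→φ1] = [1, 1]
r1 m[X8→φ2] = [1, 1]
r1 m[X3→φ4] = [1, 1]
r2 m[φ0→X14] = [7, 9]
r2 m[φ0→X7] = [9, 5]
r2 m[φ1→X7] = [7, 7]
r2 m[φ1→X8] = [3, 7]
r2 m[φ2→X9] = [9, 5]
r2 m[φ2→X8] = [7, 9]
r2 m[φ3→X14] = [6, 4]
r2 m[φ3→X0] = [2, 6]
r2 m[φ4→X9] = [3, 6]
r2 m[φ4→X3] = [3, 6]
r2 m[φ5→X7] = [7, 4]
r2 m[X14→φ0] = [6, 4]
r2 m[X14→φ3] = [7, 9]
r2 m[X0→φ3] = [1, 1]
r2 m[X7→φ0] = [49, 28]
r2 m[X7→φ1] = [63, 20]
r2 m[X7→φ5] = [63, 35]
r2 m[X9→φ2] = [3, 6]
r2 m[X9→φ4] = [9, 5]
r2 m[X8→φ1] = [7, 9]
r2 m[X8→φ2] = [3, 7]
r2 m[X3→φ4] = [1, 1]
r3 m[φ0→X14] = [343, 441]
r3 m[φ0→X7] = [42, 20]
r3 m[φ1→X7] = [63, 63]
r3 m[φ1→X8] = [126, 441]
r3 m[φ2→X9] = [63, 35]
r3 m[φ2→X8] = [30, 30]
r3 m[φ3→X14] = [6, 4]
r3 m[φ3→X0] = [14, 42]
r3 m[φ4→X9] = [3, 6]
r3 m[φ4→X3] = [27, 30]
r3 m[φ5→X7] = [7, 4]
r3 m[X14→φ0] = [6, 4]
r3 m[X14→φ3] = [7, 9]
r3 m[X0→φ3] = [1, 1]
r3 m[X7→φ0] = [49, 28]
r3 m[X7→φ1] = [63, 20]
r3 m[X7→φ5] = [63, 35]
r3 m[X9→φ2] = [3, 6]
r3 m[X9→φ4] = [9, 5]
r3 m[X8→φ1] = [7, 9]
r3 m[X8→φ2] = [3, 7]
r3 m[X3→φ4] = [1, 1]
r4 m[φ0→X14] = [343, 441]
r4 m[φ0→X7] = [42, 20]
r4 m[φ1→X7] = [63, 63]
r4 m[φ1→X8] = [126, 441]
r4 m[φ2→X9] = [63, 35]
r4 m[φ2→X8] = [30, 30]
r4 m[φ3→X14] = [6, 4]
r4 m[φ3→X0] = [14, 42]
r4 m[φ4→X9] = [3, 6]
r4 m[φ4→X3] = [27, 30]
r4 m[φ5→X7] = [7, 4]
r4 m[X14→φ0] = [6, 4]
r4 m[X14→φ3] = [343, 441]
r4 m[X0→φ3] = [1, 1]
r4 m[X7→φ0] = [441, 252]
r4 m[X7→φ1] = [294, 80]
r4 m[X7→φ5] = [2646, 1260]
r4 m[X9→φ2] = [3, 6]
r4 m[X9→φ4] = [63, 35]
r4 m[X8→φ1] = [30, 30]
r4 m[X8→φ2] = [126, 441]
r4 m[X3→φ4] = [1, 1]
r5 m[φ0→X14] = [3087, 3969]
r5 m[φ0→X7] = [42, 20]
r5 m[φ1→X7] = [210, 210]
r5 m[φ1→X8] = [588, 2058]
r5 m[φ2→X9] = [3969, 2205]
r5 m[φ2→X8] = [30, 30]
r5 m[φ3→X14] = [6, 4]
r5 m[φ3→X0] = [686, 2058]
r5 m[φ4→X9] = [3, 6]
r5 m[φ4→X3] = [189, 210]
r5 m[φ5→X7] = [7, 4]
r5 m[X14→φ0] = [6, 4]
r5 m[X14→φ3] = [343, 441]
r5 m[X0→φ3] = [1, 1]
r5 m[X7→φ0] = [441, 252]
r5 m[X7→φ1] = [294, 80]
r5 m[X7→φ5] = [2646, 1260]
r5 m[X9→φ2] = [3, 6]
r5 m[X9→φ4] = [63, 35]
r5 m[X8→φ1] = [30, 30]
r5 m[X8→φ2] = [126, 441]
r5 m[X3→φ4] = [1, 1]
r6 m[φ0→X14] = [3087, 3969]
r6 m[φ0→X7] = [42, 20]
r6 m[φ1→X7] = [210, 210]
r6 m[φ1→X8] = [588, 2058]
r6 m[φ2→X9] = [3969, 2205]
r6 m[φ2→X8] = [30, 30]
r6 m[φ3→X14] = [6, 4]
r6 m[φ3→X0] = [686, 2058]
r6 m[φ4→X9] = [3, 6]
r6 m[φ4→X3] = [189, 210]
r6 m[φ5→X7] = [7, 4]
r6 m[X14→φ0] = [6, 4]
r6 m[X14→φ3] = [3087, 3969]
r6 m[X0→φ3] = [1, 1]
r6 m[X7→φ0] = [1470, 840]
r6 m[X7→φ1] = [294, 80]
r6 m[X7→φ5] = [8820, 4200]
r6 m[X9→φ2] = [3, 6]
r6 m[X9→φ4] = [3969, 2205]
r6 m[X8→φ1] = [30, 30]
r6 m[X8→φ2] = [588, 2058]
r6 m[X3→φ4] = [1, 1]
r7 m[φ0→X14] = [10290, 13230]
r7 m[φ0→X7] = [42, 20]
r7 m[φ1→X7] = [210, 210]
r7 m[φ1→X8] = [588, 2058]
r7 m[φ2→X9] = [18522, 10290]
r7 m[φ2→X8] = [30, 30]
r7 m[φ3→X14] = [6, 4]
r7 m[φ3→X0] = [6174, 18522]
r7 m[φ4→X9] = [3, 6]
r7 m[φ4→X3] = [11907, 13230]
r7 m[φ5→X7] = [7, 4]
r7 m[X14→φ0] = [6, 4]
r7 m[X14→φ3] = [3087, 3969]
r7 m[X0→φ3] = [1, 1]
r7 m[X7→φ0] = [1470, 840]
r7 m[X7→φ1] = [294, 80]
r7 m[X7→φ5] = [8820, 4200]
r7 m[X9→φ2] = [3, 6]
r7 m[X9→φ4] = [3969, 2205]
r7 m[X8→φ1] = [30, 30]
r7 m[X8→φ2] = [588, 2058]
r7 m[X3→φ4] = [1, 1]
r8 m[φ0→X14] = [10290, 13230]
r8 m[φ0→X7] = [42, 20]
r8 m[φ1→X7] = [210, 210]
r8 m[φ1→X8] = [588, 2058]
r8 m[φ2→X9] = [18522, 10290]
r8 m[φ2→X8] = [30, 30]
r8 m[φ3→X14] = [6, 4]
r8 m[φ3→X0] = [6174, 18522]
r8 m[φ4→X9] = [3, 6]
r8 m[φ4→X3] = [11907, 13230]
r8 m[φ5→X7] = [7, 4]
r8 m[X14→φ0] = [6, 4]
r8 m[X14→φ3] = [10290, 13230]
r8 m[X0→φ3] = [1, 1]
r8 m[X7→φ0] = [1470, 840]
r8 m[X7→φ1] = [294, 80]
r8 m[X7→φ5] = [8820, 4200]
r8 m[X9→φ2] = [3, 6]
r8 m[X9→φ4] = [18522, 10290]
r8 m[X8→φ1] = [30, 30]
r8 m[X8→φ2] = [588, 2058]
r8 m[X3→φ4] = [1, 1]
r9 m[φ0→X14] = [10290, 13230]
r9 m[φ0→X7] = [42, 20]
r9 m[φ1→X7] = [210, 210]
r9 m[φ1→X8] = [588, 2058]
r9 m[φ2→X9] = [18522, 10290]
r9 m[φ2→X8] = [30, 30]
r9 m[φ3→X14] = [6, 4]
r9 m[φ3→X0] = [20580, 61740]
r9 m[φ4→X9] = [3, 6]
r9 m[φ4→X3] = [55566, 61740]
r9 m[φ5→X7] = [7, 4]
r9 m[X14→φ0] = [6, 4]
r9 m[X14→φ3] = [10290, 13230]
r9 m[X0→φ3] = [1, 1]
r9 m[X7→φ0] = [1470, 840]
r9 m[X7→φ1] = [294, 80]
r9 m[X7→φ5] = [8820, 4200]
r9 m[X9→φ2] = [3, 6]
r9 m[X9→φ4] = [18522, 10290]
r9 m[X8→φ1] = [30, 30]
r9 m[X8→φ2] = [588, 2058]
r9 m[X3→φ4] = [1, 1]
r10 m[φ0→X14] = [10290, 13230]
r10 m[φ0→X7] = [42, 20]
r10 m[φ1→X7] = [210, 210]
r10 m[φ1→X8] = [588, 2058]
r10 m[φ2→X9] = [18522, 10290]
r10 m[φ2→X8] = [30, 30]
r10 m[φ3→X14] = [6, 4]
r10 m[φ3→X0] = [20580, 61740]
r10 m[φ4→X9] = [3, 6]
r10 m[φ4→X3] = [55566, 61740]
r10 m[φ5→X7] = [7, 4]
r10 m[X14→φ0] = [6, 4]
r10 m[X14→φ3] = [10290, 13230]
r10 m[X0→φ3] = [1, 1]
r10 m[X7→φ0] = [1470, 840]
r10 m[X7→φ1] = [294, 80]
r10 m[X7→φ5] = [8820, 4200]
r10 m[X9→φ2] = [3, 6]
r10 m[X9→φ4] = [18522, 10290]
r10 m[X8→φ1] = [30, 30]
r10 m[X8→φ2] = [588, 2058]
r10 m[X3→φ4] = [1, 1]
fixed point reached at round 10
traceback from X14: (X14=0, X0=1, X7=0, X9=1, X8=1, X3=1), score=61740

assignment: (X14=0, X0=1, X7=0, X9=1, X8=1, X3=1); score = 61740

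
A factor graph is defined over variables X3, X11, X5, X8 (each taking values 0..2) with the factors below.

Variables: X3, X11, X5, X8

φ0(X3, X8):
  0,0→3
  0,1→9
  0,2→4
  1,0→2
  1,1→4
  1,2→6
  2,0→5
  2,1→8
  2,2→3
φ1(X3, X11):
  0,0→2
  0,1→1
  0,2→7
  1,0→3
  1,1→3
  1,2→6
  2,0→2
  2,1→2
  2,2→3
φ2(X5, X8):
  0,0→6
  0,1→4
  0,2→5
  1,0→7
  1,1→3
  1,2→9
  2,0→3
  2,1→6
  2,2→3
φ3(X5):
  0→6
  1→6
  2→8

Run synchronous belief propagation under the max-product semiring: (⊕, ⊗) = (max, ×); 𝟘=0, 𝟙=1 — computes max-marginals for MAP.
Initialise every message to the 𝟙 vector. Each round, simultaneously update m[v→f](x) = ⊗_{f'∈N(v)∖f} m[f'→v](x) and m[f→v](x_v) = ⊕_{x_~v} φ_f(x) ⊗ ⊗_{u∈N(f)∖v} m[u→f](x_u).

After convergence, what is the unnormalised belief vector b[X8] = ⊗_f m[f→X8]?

b[X8] = [882, 3024, 1944]

init: all messages = 𝟙 over 3 values
r1 m[φ0→X3] = [9, 6, 8]
r1 m[φ0→X8] = [5, 9, 6]
r1 m[φ1→X3] = [7, 6, 3]
r1 m[φ1→X11] = [3, 3, 7]
r1 m[φ2→X5] = [6, 9, 6]
r1 m[φ2→X8] = [7, 6, 9]
r1 m[φ3→X5] = [6, 6, 8]
r1 m[X3→φ0] = [1, 1, 1]
r1 m[X3→φ1] = [1, 1, 1]
r1 m[X11→φ1] = [1, 1, 1]
r1 m[X5→φ2] = [1, 1, 1]
r1 m[X5→φ3] = [1, 1, 1]
r1 m[X8→φ0] = [1, 1, 1]
r1 m[X8→φ2] = [1, 1, 1]
r2 m[φ0→X3] = [9, 6, 8]
r2 m[φ0→X8] = [5, 9, 6]
r2 m[φ1→X3] = [7, 6, 3]
r2 m[φ1→X11] = [3, 3, 7]
r2 m[φ2→X5] = [6, 9, 6]
r2 m[φ2→X8] = [7, 6, 9]
r2 m[φ3→X5] = [6, 6, 8]
r2 m[X3→φ0] = [7, 6, 3]
r2 m[X3→φ1] = [9, 6, 8]
r2 m[X11→φ1] = [1, 1, 1]
r2 m[X5→φ2] = [6, 6, 8]
r2 m[X5→φ3] = [6, 9, 6]
r2 m[X8→φ0] = [7, 6, 9]
r2 m[X8→φ2] = [5, 9, 6]
r3 m[φ0→X3] = [54, 54, 48]
r3 m[φ0→X8] = [21, 63, 36]
r3 m[φ1→X3] = [7, 6, 3]
r3 m[φ1→X11] = [18, 18, 63]
r3 m[φ2→X5] = [36, 54, 54]
r3 m[φ2→X8] = [42, 48, 54]
r3 m[φ3→X5] = [6, 6, 8]
r3 m[X3→φ0] = [7, 6, 3]
r3 m[X3→φ1] = [9, 6, 8]
r3 m[X11→φ1] = [1, 1, 1]
r3 m[X5→φ2] = [6, 6, 8]
r3 m[X5→φ3] = [6, 9, 6]
r3 m[X8→φ0] = [7, 6, 9]
r3 m[X8→φ2] = [5, 9, 6]
r4 m[φ0→X3] = [54, 54, 48]
r4 m[φ0→X8] = [21, 63, 36]
r4 m[φ1→X3] = [7, 6, 3]
r4 m[φ1→X11] = [18, 18, 63]
r4 m[φ2→X5] = [36, 54, 54]
r4 m[φ2→X8] = [42, 48, 54]
r4 m[φ3→X5] = [6, 6, 8]
r4 m[X3→φ0] = [7, 6, 3]
r4 m[X3→φ1] = [54, 54, 48]
r4 m[X11→φ1] = [1, 1, 1]
r4 m[X5→φ2] = [6, 6, 8]
r4 m[X5→φ3] = [36, 54, 54]
r4 m[X8→φ0] = [42, 48, 54]
r4 m[X8→φ2] = [21, 63, 36]
r5 m[φ0→X3] = [432, 324, 384]
r5 m[φ0→X8] = [21, 63, 36]
r5 m[φ1→X3] = [7, 6, 3]
r5 m[φ1→X11] = [162, 162, 378]
r5 m[φ2→X5] = [252, 324, 378]
r5 m[φ2→X8] = [42, 48, 54]
r5 m[φ3→X5] = [6, 6, 8]
r5 m[X3→φ0] = [7, 6, 3]
r5 m[X3→φ1] = [54, 54, 48]
r5 m[X11→φ1] = [1, 1, 1]
r5 m[X5→φ2] = [6, 6, 8]
r5 m[X5→φ3] = [36, 54, 54]
r5 m[X8→φ0] = [42, 48, 54]
r5 m[X8→φ2] = [21, 63, 36]
r6 m[φ0→X3] = [432, 324, 384]
r6 m[φ0→X8] = [21, 63, 36]
r6 m[φ1→X3] = [7, 6, 3]
r6 m[φ1→X11] = [162, 162, 378]
r6 m[φ2→X5] = [252, 324, 378]
r6 m[φ2→X8] = [42, 48, 54]
r6 m[φ3→X5] = [6, 6, 8]
r6 m[X3→φ0] = [7, 6, 3]
r6 m[X3→φ1] = [432, 324, 384]
r6 m[X11→φ1] = [1, 1, 1]
r6 m[X5→φ2] = [6, 6, 8]
r6 m[X5→φ3] = [252, 324, 378]
r6 m[X8→φ0] = [42, 48, 54]
r6 m[X8→φ2] = [21, 63, 36]
r7 m[φ0→X3] = [432, 324, 384]
r7 m[φ0→X8] = [21, 63, 36]
r7 m[φ1→X3] = [7, 6, 3]
r7 m[φ1→X11] = [972, 972, 3024]
r7 m[φ2→X5] = [252, 324, 378]
r7 m[φ2→X8] = [42, 48, 54]
r7 m[φ3→X5] = [6, 6, 8]
r7 m[X3→φ0] = [7, 6, 3]
r7 m[X3→φ1] = [432, 324, 384]
r7 m[X11→φ1] = [1, 1, 1]
r7 m[X5→φ2] = [6, 6, 8]
r7 m[X5→φ3] = [252, 324, 378]
r7 m[X8→φ0] = [42, 48, 54]
r7 m[X8→φ2] = [21, 63, 36]
r8 m[φ0→X3] = [432, 324, 384]
r8 m[φ0→X8] = [21, 63, 36]
r8 m[φ1→X3] = [7, 6, 3]
r8 m[φ1→X11] = [972, 972, 3024]
r8 m[φ2→X5] = [252, 324, 378]
r8 m[φ2→X8] = [42, 48, 54]
r8 m[φ3→X5] = [6, 6, 8]
r8 m[X3→φ0] = [7, 6, 3]
r8 m[X3→φ1] = [432, 324, 384]
r8 m[X11→φ1] = [1, 1, 1]
r8 m[X5→φ2] = [6, 6, 8]
r8 m[X5→φ3] = [252, 324, 378]
r8 m[X8→φ0] = [42, 48, 54]
r8 m[X8→φ2] = [21, 63, 36]
fixed point reached at round 8
b[X8] = ⊗ incoming = [882, 3024, 1944]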